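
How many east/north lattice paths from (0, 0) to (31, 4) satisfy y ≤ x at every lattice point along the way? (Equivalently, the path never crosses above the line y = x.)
Number of paths = 45815

By the reflection principle (André's argument), the number of monotone paths to (31, 4) with n ≤ m that never go above y = x is C(35, 31) − C(35, 32) = 52360 − 6545 = 45815.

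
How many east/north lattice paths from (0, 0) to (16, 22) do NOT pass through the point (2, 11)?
Number of paths = 21892297230

Total paths from (0, 0) to (16, 22): C(38, 16) = 22239974430. Paths through (2, 11): (paths (0, 0) → (2, 11)) × (paths (2, 11) → (16, 22)) = C(13, 2) · C(25, 14) = 78 · 4457400 = 347677200. Avoidance count = 22239974430 − 347677200 = 21892297230.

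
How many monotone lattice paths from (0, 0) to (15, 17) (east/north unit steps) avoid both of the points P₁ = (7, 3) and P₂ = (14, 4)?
Number of paths = 527320920

Inclusion–exclusion. Total paths: C(32, 15) = 565722720. Through P₁: C(10, 7)·C(22, 8) = 38372400. Through P₂: C(18, 14)·C(14, 1) = 42840. Since P₁ is strictly southwest of P₂, a monotone path through both must visit P₁ then P₂; paths through both = C(10, 7)·C(8, 7)·C(14, 1) = 13440. Avoid both = 565722720 − 38372400 − 42840 + 13440 = 527320920.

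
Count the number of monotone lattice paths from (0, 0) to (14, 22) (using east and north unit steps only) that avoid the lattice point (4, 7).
Number of paths = 2717606400

Total paths from (0, 0) to (14, 22): C(36, 14) = 3796297200. Paths through (4, 7): (paths (0, 0) → (4, 7)) × (paths (4, 7) → (14, 22)) = C(11, 4) · C(25, 10) = 330 · 3268760 = 1078690800. Avoidance count = 3796297200 − 1078690800 = 2717606400.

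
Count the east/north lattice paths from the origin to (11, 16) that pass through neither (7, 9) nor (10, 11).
Number of paths = 7832799

Inclusion–exclusion. Total paths: C(27, 11) = 13037895. Through P₁: C(16, 7)·C(11, 4) = 3775200. Through P₂: C(21, 10)·C(6, 1) = 2116296. Since P₁ is strictly southwest of P₂, a monotone path through both must visit P₁ then P₂; paths through both = C(16, 7)·C(5, 3)·C(6, 1) = 686400. Avoid both = 13037895 − 3775200 − 2116296 + 686400 = 7832799.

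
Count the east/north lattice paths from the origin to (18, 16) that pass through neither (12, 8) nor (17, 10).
Number of paths = 1785137115

Inclusion–exclusion. Total paths: C(34, 18) = 2203961430. Through P₁: C(20, 12)·C(14, 6) = 378287910. Through P₂: C(27, 17)·C(7, 1) = 59053995. Since P₁ is strictly southwest of P₂, a monotone path through both must visit P₁ then P₂; paths through both = C(20, 12)·C(7, 5)·C(7, 1) = 18517590. Avoid both = 2203961430 − 378287910 − 59053995 + 18517590 = 1785137115.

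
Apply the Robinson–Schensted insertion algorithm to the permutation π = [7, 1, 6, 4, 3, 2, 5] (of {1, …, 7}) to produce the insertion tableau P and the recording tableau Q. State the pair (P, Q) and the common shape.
P = [1, 2, 5] / [3] / [4] / [6] / [7];  Q = [1, 3, 7] / [2] / [4] / [5] / [6];  common shape = (3, 1, 1, 1, 1)

Row-insert the values π_1, π_2, … into P one at a time, bumping the leftmost entry strictly greater than the inserted value down to the next row. The recording tableau Q records, in position (i, j), the step at which that cell was added to P.
  Insert 7 (step 1): P = [7];  Q = [1]
  Insert 1 (step 2): P = [1] / [7];  Q = [1] / [2]
  Insert 6 (step 3): P = [1, 6] / [7];  Q = [1, 3] / [2]
  Insert 4 (step 4): P = [1, 4] / [6] / [7];  Q = [1, 3] / [2] / [4]
  Insert 3 (step 5): P = [1, 3] / [4] / [6] / [7];  Q = [1, 3] / [2] / [4] / [5]
  Insert 2 (step 6): P = [1, 2] / [3] / [4] / [6] / [7];  Q = [1, 3] / [2] / [4] / [5] / [6]
  Insert 5 (step 7): P = [1, 2, 5] / [3] / [4] / [6] / [7];  Q = [1, 3, 7] / [2] / [4] / [5] / [6]
Final shape: (3, 1, 1, 1, 1).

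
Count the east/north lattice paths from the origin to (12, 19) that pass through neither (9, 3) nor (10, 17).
Number of paths = 90309435

Inclusion–exclusion. Total paths: C(31, 12) = 141120525. Through P₁: C(12, 9)·C(19, 3) = 213180. Through P₂: C(27, 10)·C(4, 2) = 50617710. Since P₁ is strictly southwest of P₂, a monotone path through both must visit P₁ then P₂; paths through both = C(12, 9)·C(15, 1)·C(4, 2) = 19800. Avoid both = 141120525 − 213180 − 50617710 + 19800 = 90309435.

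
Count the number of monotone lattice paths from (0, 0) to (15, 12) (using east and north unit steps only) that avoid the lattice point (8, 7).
Number of paths = 12287340

Total paths from (0, 0) to (15, 12): C(27, 15) = 17383860. Paths through (8, 7): (paths (0, 0) → (8, 7)) × (paths (8, 7) → (15, 12)) = C(15, 8) · C(12, 7) = 6435 · 792 = 5096520. Avoidance count = 17383860 − 5096520 = 12287340.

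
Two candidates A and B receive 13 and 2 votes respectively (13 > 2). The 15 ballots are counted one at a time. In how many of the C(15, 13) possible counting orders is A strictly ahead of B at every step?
Strict-lead orderings = 77

Total orderings of the 15 votes with 13 for A: C(15, 13) = 105. By the Bertrand ballot formula (Cycle Lemma / reflection principle), the number of orderings in which A is strictly ahead of B throughout is (p − q)/(p + q) · C(p + q, p) = (13 − 2)/(13 + 2) · 105 = 77.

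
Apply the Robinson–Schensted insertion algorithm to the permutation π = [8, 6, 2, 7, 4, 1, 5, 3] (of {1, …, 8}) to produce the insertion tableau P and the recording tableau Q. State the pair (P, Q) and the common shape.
P = [1, 3, 5] / [2, 4] / [6, 7] / [8];  Q = [1, 4, 7] / [2, 5] / [3, 8] / [6];  common shape = (3, 2, 2, 1)

Row-insert the values π_1, π_2, … into P one at a time, bumping the leftmost entry strictly greater than the inserted value down to the next row. The recording tableau Q records, in position (i, j), the step at which that cell was added to P.
  Insert 8 (step 1): P = [8];  Q = [1]
  Insert 6 (step 2): P = [6] / [8];  Q = [1] / [2]
  Insert 2 (step 3): P = [2] / [6] / [8];  Q = [1] / [2] / [3]
  Insert 7 (step 4): P = [2, 7] / [6] / [8];  Q = [1, 4] / [2] / [3]
  Insert 4 (step 5): P = [2, 4] / [6, 7] / [8];  Q = [1, 4] / [2, 5] / [3]
  Insert 1 (step 6): P = [1, 4] / [2, 7] / [6] / [8];  Q = [1, 4] / [2, 5] / [3] / [6]
  Insert 5 (step 7): P = [1, 4, 5] / [2, 7] / [6] / [8];  Q = [1, 4, 7] / [2, 5] / [3] / [6]
  Insert 3 (step 8): P = [1, 3, 5] / [2, 4] / [6, 7] / [8];  Q = [1, 4, 7] / [2, 5] / [3, 8] / [6]
Final shape: (3, 2, 2, 1).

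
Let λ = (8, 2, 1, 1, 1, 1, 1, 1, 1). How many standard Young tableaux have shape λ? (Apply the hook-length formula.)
# SYT of shape (8, 2, 1, 1, 1, 1, 1, 1, 1) = 85085

Hook-length formula: f^λ = n! / Π hook(c), product over all cells c of the Young diagram. For λ = (8, 2, 1, 1, 1, 1, 1, 1, 1), n = 17 boxes. Hook lengths by row (left-to-right, top-to-bottom): [16, 8, 6, 5, 4, 3, 2, 1]; [9, 1]; [7]; [6]; [5]; [4]; [3]; [2]; [1]. Product of hooks = 4180377600. So f^λ = 17! / 4180377600 = 355687428096000 / 4180377600 = 85085.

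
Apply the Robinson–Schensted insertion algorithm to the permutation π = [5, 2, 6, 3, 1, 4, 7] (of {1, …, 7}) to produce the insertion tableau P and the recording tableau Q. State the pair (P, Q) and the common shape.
P = [1, 3, 4, 7] / [2, 6] / [5];  Q = [1, 3, 6, 7] / [2, 4] / [5];  common shape = (4, 2, 1)

Row-insert the values π_1, π_2, … into P one at a time, bumping the leftmost entry strictly greater than the inserted value down to the next row. The recording tableau Q records, in position (i, j), the step at which that cell was added to P.
  Insert 5 (step 1): P = [5];  Q = [1]
  Insert 2 (step 2): P = [2] / [5];  Q = [1] / [2]
  Insert 6 (step 3): P = [2, 6] / [5];  Q = [1, 3] / [2]
  Insert 3 (step 4): P = [2, 3] / [5, 6];  Q = [1, 3] / [2, 4]
  Insert 1 (step 5): P = [1, 3] / [2, 6] / [5];  Q = [1, 3] / [2, 4] / [5]
  Insert 4 (step 6): P = [1, 3, 4] / [2, 6] / [5];  Q = [1, 3, 6] / [2, 4] / [5]
  Insert 7 (step 7): P = [1, 3, 4, 7] / [2, 6] / [5];  Q = [1, 3, 6, 7] / [2, 4] / [5]
Final shape: (4, 2, 1).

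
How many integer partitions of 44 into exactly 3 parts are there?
p(44, 3 parts) = 161

Partitions of n into exactly k parts are in bijection with partitions of n − k into at most k parts (subtract 1 from each part). So p(44, exactly 3) = p(41, parts ≤ 3). Computing via the recurrence p(m, j) = p(m, j−1) + p(m−j, j) gives 161.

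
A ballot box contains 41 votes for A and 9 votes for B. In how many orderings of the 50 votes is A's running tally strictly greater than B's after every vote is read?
Strict-lead orderings = 1603477568

Total orderings of the 50 votes with 41 for A: C(50, 41) = 2505433700. By the Bertrand ballot formula (Cycle Lemma / reflection principle), the number of orderings in which A is strictly ahead of B throughout is (p − q)/(p + q) · C(p + q, p) = (41 − 9)/(41 + 9) · 2505433700 = 1603477568.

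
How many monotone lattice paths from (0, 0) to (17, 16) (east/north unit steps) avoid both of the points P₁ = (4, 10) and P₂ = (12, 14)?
Number of paths = 947237673

Inclusion–exclusion. Total paths: C(33, 17) = 1166803110. Through P₁: C(14, 4)·C(19, 13) = 27159132. Through P₂: C(26, 12)·C(7, 5) = 202811700. Since P₁ is strictly southwest of P₂, a monotone path through both must visit P₁ then P₂; paths through both = C(14, 4)·C(12, 8)·C(7, 5) = 10405395. Avoid both = 1166803110 − 27159132 − 202811700 + 10405395 = 947237673.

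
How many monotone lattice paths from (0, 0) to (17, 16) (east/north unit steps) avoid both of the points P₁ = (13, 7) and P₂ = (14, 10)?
Number of paths = 972677526

Inclusion–exclusion. Total paths: C(33, 17) = 1166803110. Through P₁: C(20, 13)·C(13, 4) = 55426800. Through P₂: C(24, 14)·C(9, 3) = 164745504. Since P₁ is strictly southwest of P₂, a monotone path through both must visit P₁ then P₂; paths through both = C(20, 13)·C(4, 1)·C(9, 3) = 26046720. Avoid both = 1166803110 − 55426800 − 164745504 + 26046720 = 972677526.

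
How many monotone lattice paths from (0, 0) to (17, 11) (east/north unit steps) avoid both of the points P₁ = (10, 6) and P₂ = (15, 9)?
Number of paths = 9977508

Inclusion–exclusion. Total paths: C(28, 17) = 21474180. Through P₁: C(16, 10)·C(12, 7) = 6342336. Through P₂: C(24, 15)·C(4, 2) = 7845024. Since P₁ is strictly southwest of P₂, a monotone path through both must visit P₁ then P₂; paths through both = C(16, 10)·C(8, 5)·C(4, 2) = 2690688. Avoid both = 21474180 − 6342336 − 7845024 + 2690688 = 9977508.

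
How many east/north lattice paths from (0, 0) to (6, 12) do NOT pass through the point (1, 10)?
Number of paths = 18333

Total paths from (0, 0) to (6, 12): C(18, 6) = 18564. Paths through (1, 10): (paths (0, 0) → (1, 10)) × (paths (1, 10) → (6, 12)) = C(11, 1) · C(7, 5) = 11 · 21 = 231. Avoidance count = 18564 − 231 = 18333.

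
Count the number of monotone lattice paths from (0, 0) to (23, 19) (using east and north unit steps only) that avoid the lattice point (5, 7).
Number of paths = 378272676600

Total paths from (0, 0) to (23, 19): C(42, 23) = 446775310800. Paths through (5, 7): (paths (0, 0) → (5, 7)) × (paths (5, 7) → (23, 19)) = C(12, 5) · C(30, 18) = 792 · 86493225 = 68502634200. Avoidance count = 446775310800 − 68502634200 = 378272676600.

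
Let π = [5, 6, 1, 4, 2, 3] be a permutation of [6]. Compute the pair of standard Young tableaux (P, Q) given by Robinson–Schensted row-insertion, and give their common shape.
P = [1, 2, 3] / [4, 6] / [5];  Q = [1, 2, 6] / [3, 4] / [5];  common shape = (3, 2, 1)

Row-insert the values π_1, π_2, … into P one at a time, bumping the leftmost entry strictly greater than the inserted value down to the next row. The recording tableau Q records, in position (i, j), the step at which that cell was added to P.
  Insert 5 (step 1): P = [5];  Q = [1]
  Insert 6 (step 2): P = [5, 6];  Q = [1, 2]
  Insert 1 (step 3): P = [1, 6] / [5];  Q = [1, 2] / [3]
  Insert 4 (step 4): P = [1, 4] / [5, 6];  Q = [1, 2] / [3, 4]
  Insert 2 (step 5): P = [1, 2] / [4, 6] / [5];  Q = [1, 2] / [3, 4] / [5]
  Insert 3 (step 6): P = [1, 2, 3] / [4, 6] / [5];  Q = [1, 2, 6] / [3, 4] / [5]
Final shape: (3, 2, 1).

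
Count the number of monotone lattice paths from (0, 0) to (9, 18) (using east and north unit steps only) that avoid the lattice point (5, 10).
Number of paths = 3200340

Total paths from (0, 0) to (9, 18): C(27, 9) = 4686825. Paths through (5, 10): (paths (0, 0) → (5, 10)) × (paths (5, 10) → (9, 18)) = C(15, 5) · C(12, 4) = 3003 · 495 = 1486485. Avoidance count = 4686825 − 1486485 = 3200340.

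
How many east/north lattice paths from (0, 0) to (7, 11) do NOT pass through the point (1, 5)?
Number of paths = 26280

Total paths from (0, 0) to (7, 11): C(18, 7) = 31824. Paths through (1, 5): (paths (0, 0) → (1, 5)) × (paths (1, 5) → (7, 11)) = C(6, 1) · C(12, 6) = 6 · 924 = 5544. Avoidance count = 31824 − 5544 = 26280.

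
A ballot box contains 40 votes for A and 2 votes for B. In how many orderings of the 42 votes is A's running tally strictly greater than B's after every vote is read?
Strict-lead orderings = 779

Total orderings of the 42 votes with 40 for A: C(42, 40) = 861. By the Bertrand ballot formula (Cycle Lemma / reflection principle), the number of orderings in which A is strictly ahead of B throughout is (p − q)/(p + q) · C(p + q, p) = (40 − 2)/(40 + 2) · 861 = 779.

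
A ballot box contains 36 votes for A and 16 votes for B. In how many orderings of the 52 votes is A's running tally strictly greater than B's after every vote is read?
Strict-lead orderings = 3985844039275

Total orderings of the 52 votes with 36 for A: C(52, 36) = 10363194502115. By the Bertrand ballot formula (Cycle Lemma / reflection principle), the number of orderings in which A is strictly ahead of B throughout is (p − q)/(p + q) · C(p + q, p) = (36 − 16)/(36 + 16) · 10363194502115 = 3985844039275.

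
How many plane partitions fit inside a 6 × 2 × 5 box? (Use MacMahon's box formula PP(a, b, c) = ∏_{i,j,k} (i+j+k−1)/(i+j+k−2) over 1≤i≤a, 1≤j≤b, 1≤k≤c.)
PP(6, 2, 5) = 60984

Evaluate the triple product over i = 1..6, j = 1..2, k = 1..5. The factors are (2/1) · (3/2) · (4/3) · (5/4) · (6/5) · (3/2) · (4/3) · (5/4) · … (60 factors total). The numerators and denominators telescope so the product is an integer; carrying out the multiplication exactly gives PP(6, 2, 5) = 60984.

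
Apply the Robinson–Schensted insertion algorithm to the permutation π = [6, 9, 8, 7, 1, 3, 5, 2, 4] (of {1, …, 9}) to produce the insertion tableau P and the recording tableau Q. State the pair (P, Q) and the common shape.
P = [1, 2, 4] / [3, 5] / [6, 7] / [8] / [9];  Q = [1, 2, 7] / [3, 6] / [4, 9] / [5] / [8];  common shape = (3, 2, 2, 1, 1)

Row-insert the values π_1, π_2, … into P one at a time, bumping the leftmost entry strictly greater than the inserted value down to the next row. The recording tableau Q records, in position (i, j), the step at which that cell was added to P.
  Insert 6 (step 1): P = [6];  Q = [1]
  Insert 9 (step 2): P = [6, 9];  Q = [1, 2]
  Insert 8 (step 3): P = [6, 8] / [9];  Q = [1, 2] / [3]
  Insert 7 (step 4): P = [6, 7] / [8] / [9];  Q = [1, 2] / [3] / [4]
  Insert 1 (step 5): P = [1, 7] / [6] / [8] / [9];  Q = [1, 2] / [3] / [4] / [5]
  Insert 3 (step 6): P = [1, 3] / [6, 7] / [8] / [9];  Q = [1, 2] / [3, 6] / [4] / [5]
  Insert 5 (step 7): P = [1, 3, 5] / [6, 7] / [8] / [9];  Q = [1, 2, 7] / [3, 6] / [4] / [5]
  Insert 2 (step 8): P = [1, 2, 5] / [3, 7] / [6] / [8] / [9];  Q = [1, 2, 7] / [3, 6] / [4] / [5] / [8]
  Insert 4 (step 9): P = [1, 2, 4] / [3, 5] / [6, 7] / [8] / [9];  Q = [1, 2, 7] / [3, 6] / [4, 9] / [5] / [8]
Final shape: (3, 2, 2, 1, 1).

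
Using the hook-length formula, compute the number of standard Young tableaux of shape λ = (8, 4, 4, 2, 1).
# SYT of shape (8, 4, 4, 2, 1) = 24942060

Hook-length formula: f^λ = n! / Π hook(c), product over all cells c of the Young diagram. For λ = (8, 4, 4, 2, 1), n = 19 boxes. Hook lengths by row (left-to-right, top-to-bottom): [12, 10, 8, 7, 4, 3, 2, 1]; [7, 5, 3, 2]; [6, 4, 2, 1]; [3, 1]; [1]. Product of hooks = 4877107200. So f^λ = 19! / 4877107200 = 121645100408832000 / 4877107200 = 24942060.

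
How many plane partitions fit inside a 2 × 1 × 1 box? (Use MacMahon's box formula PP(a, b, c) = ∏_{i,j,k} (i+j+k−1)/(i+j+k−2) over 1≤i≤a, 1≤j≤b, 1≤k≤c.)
PP(2, 1, 1) = 3

Evaluate the triple product over i = 1..2, j = 1..1, k = 1..1. The factors are (2/1) · (3/2). The numerators and denominators telescope so the product is an integer; carrying out the multiplication exactly gives PP(2, 1, 1) = 3.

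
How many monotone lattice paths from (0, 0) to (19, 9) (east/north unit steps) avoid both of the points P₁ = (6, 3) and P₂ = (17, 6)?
Number of paths = 3924102

Inclusion–exclusion. Total paths: C(28, 19) = 6906900. Through P₁: C(9, 6)·C(19, 13) = 2279088. Through P₂: C(23, 17)·C(5, 2) = 1009470. Since P₁ is strictly southwest of P₂, a monotone path through both must visit P₁ then P₂; paths through both = C(9, 6)·C(14, 11)·C(5, 2) = 305760. Avoid both = 6906900 − 2279088 − 1009470 + 305760 = 3924102.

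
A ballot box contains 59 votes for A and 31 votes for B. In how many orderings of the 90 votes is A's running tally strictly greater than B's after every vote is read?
Strict-lead orderings = 405327382498585909557888

Total orderings of the 90 votes with 59 for A: C(90, 59) = 1302838015174026137864640. By the Bertrand ballot formula (Cycle Lemma / reflection principle), the number of orderings in which A is strictly ahead of B throughout is (p − q)/(p + q) · C(p + q, p) = (59 − 31)/(59 + 31) · 1302838015174026137864640 = 405327382498585909557888.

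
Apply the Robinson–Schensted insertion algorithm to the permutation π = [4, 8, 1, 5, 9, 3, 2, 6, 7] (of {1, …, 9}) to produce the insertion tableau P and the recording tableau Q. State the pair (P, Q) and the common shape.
P = [1, 2, 6, 7] / [3, 5, 9] / [4] / [8];  Q = [1, 2, 5, 9] / [3, 4, 8] / [6] / [7];  common shape = (4, 3, 1, 1)

Row-insert the values π_1, π_2, … into P one at a time, bumping the leftmost entry strictly greater than the inserted value down to the next row. The recording tableau Q records, in position (i, j), the step at which that cell was added to P.
  Insert 4 (step 1): P = [4];  Q = [1]
  Insert 8 (step 2): P = [4, 8];  Q = [1, 2]
  Insert 1 (step 3): P = [1, 8] / [4];  Q = [1, 2] / [3]
  Insert 5 (step 4): P = [1, 5] / [4, 8];  Q = [1, 2] / [3, 4]
  Insert 9 (step 5): P = [1, 5, 9] / [4, 8];  Q = [1, 2, 5] / [3, 4]
  Insert 3 (step 6): P = [1, 3, 9] / [4, 5] / [8];  Q = [1, 2, 5] / [3, 4] / [6]
  Insert 2 (step 7): P = [1, 2, 9] / [3, 5] / [4] / [8];  Q = [1, 2, 5] / [3, 4] / [6] / [7]
  Insert 6 (step 8): P = [1, 2, 6] / [3, 5, 9] / [4] / [8];  Q = [1, 2, 5] / [3, 4, 8] / [6] / [7]
  Insert 7 (step 9): P = [1, 2, 6, 7] / [3, 5, 9] / [4] / [8];  Q = [1, 2, 5, 9] / [3, 4, 8] / [6] / [7]
Final shape: (4, 3, 1, 1).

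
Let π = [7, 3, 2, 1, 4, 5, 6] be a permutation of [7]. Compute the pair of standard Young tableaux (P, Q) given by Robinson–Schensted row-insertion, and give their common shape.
P = [1, 4, 5, 6] / [2] / [3] / [7];  Q = [1, 5, 6, 7] / [2] / [3] / [4];  common shape = (4, 1, 1, 1)

Row-insert the values π_1, π_2, … into P one at a time, bumping the leftmost entry strictly greater than the inserted value down to the next row. The recording tableau Q records, in position (i, j), the step at which that cell was added to P.
  Insert 7 (step 1): P = [7];  Q = [1]
  Insert 3 (step 2): P = [3] / [7];  Q = [1] / [2]
  Insert 2 (step 3): P = [2] / [3] / [7];  Q = [1] / [2] / [3]
  Insert 1 (step 4): P = [1] / [2] / [3] / [7];  Q = [1] / [2] / [3] / [4]
  Insert 4 (step 5): P = [1, 4] / [2] / [3] / [7];  Q = [1, 5] / [2] / [3] / [4]
  Insert 5 (step 6): P = [1, 4, 5] / [2] / [3] / [7];  Q = [1, 5, 6] / [2] / [3] / [4]
  Insert 6 (step 7): P = [1, 4, 5, 6] / [2] / [3] / [7];  Q = [1, 5, 6, 7] / [2] / [3] / [4]
Final shape: (4, 1, 1, 1).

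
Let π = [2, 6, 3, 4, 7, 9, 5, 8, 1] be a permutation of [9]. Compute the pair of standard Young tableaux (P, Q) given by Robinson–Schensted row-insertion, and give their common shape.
P = [1, 3, 4, 5, 8] / [2, 7, 9] / [6];  Q = [1, 2, 4, 5, 6] / [3, 7, 8] / [9];  common shape = (5, 3, 1)

Row-insert the values π_1, π_2, … into P one at a time, bumping the leftmost entry strictly greater than the inserted value down to the next row. The recording tableau Q records, in position (i, j), the step at which that cell was added to P.
  Insert 2 (step 1): P = [2];  Q = [1]
  Insert 6 (step 2): P = [2, 6];  Q = [1, 2]
  Insert 3 (step 3): P = [2, 3] / [6];  Q = [1, 2] / [3]
  Insert 4 (step 4): P = [2, 3, 4] / [6];  Q = [1, 2, 4] / [3]
  Insert 7 (step 5): P = [2, 3, 4, 7] / [6];  Q = [1, 2, 4, 5] / [3]
  Insert 9 (step 6): P = [2, 3, 4, 7, 9] / [6];  Q = [1, 2, 4, 5, 6] / [3]
  Insert 5 (step 7): P = [2, 3, 4, 5, 9] / [6, 7];  Q = [1, 2, 4, 5, 6] / [3, 7]
  Insert 8 (step 8): P = [2, 3, 4, 5, 8] / [6, 7, 9];  Q = [1, 2, 4, 5, 6] / [3, 7, 8]
  Insert 1 (step 9): P = [1, 3, 4, 5, 8] / [2, 7, 9] / [6];  Q = [1, 2, 4, 5, 6] / [3, 7, 8] / [9]
Final shape: (5, 3, 1).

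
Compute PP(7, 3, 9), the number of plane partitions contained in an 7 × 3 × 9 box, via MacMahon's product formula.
PP(7, 3, 9) = 24584605760

Evaluate the triple product over i = 1..7, j = 1..3, k = 1..9. The factors are (2/1) · (3/2) · (4/3) · (5/4) · (6/5) · (7/6) · (8/7) · (9/8) · … (189 factors total). The numerators and denominators telescope so the product is an integer; carrying out the multiplication exactly gives PP(7, 3, 9) = 24584605760.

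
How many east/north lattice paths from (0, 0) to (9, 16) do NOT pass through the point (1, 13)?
Number of paths = 2040665

Total paths from (0, 0) to (9, 16): C(25, 9) = 2042975. Paths through (1, 13): (paths (0, 0) → (1, 13)) × (paths (1, 13) → (9, 16)) = C(14, 1) · C(11, 8) = 14 · 165 = 2310. Avoidance count = 2042975 − 2310 = 2040665.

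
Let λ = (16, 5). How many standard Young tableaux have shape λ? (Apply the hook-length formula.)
# SYT of shape (16, 5) = 14364

Hook-length formula: f^λ = n! / Π hook(c), product over all cells c of the Young diagram. For λ = (16, 5), n = 21 boxes. Hook lengths by row (left-to-right, top-to-bottom): [17, 16, 15, 14, 13, 11, 10, 9, 8, 7, 6, 5, 4, 3, 2, 1]; [5, 4, 3, 2, 1]. Product of hooks = 3556874280960000. So f^λ = 21! / 3556874280960000 = 51090942171709440000 / 3556874280960000 = 14364.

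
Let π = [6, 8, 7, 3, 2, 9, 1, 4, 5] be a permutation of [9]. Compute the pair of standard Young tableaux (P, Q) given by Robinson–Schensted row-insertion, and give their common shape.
P = [1, 4, 5] / [2, 7, 9] / [3] / [6] / [8];  Q = [1, 2, 6] / [3, 8, 9] / [4] / [5] / [7];  common shape = (3, 3, 1, 1, 1)

Row-insert the values π_1, π_2, … into P one at a time, bumping the leftmost entry strictly greater than the inserted value down to the next row. The recording tableau Q records, in position (i, j), the step at which that cell was added to P.
  Insert 6 (step 1): P = [6];  Q = [1]
  Insert 8 (step 2): P = [6, 8];  Q = [1, 2]
  Insert 7 (step 3): P = [6, 7] / [8];  Q = [1, 2] / [3]
  Insert 3 (step 4): P = [3, 7] / [6] / [8];  Q = [1, 2] / [3] / [4]
  Insert 2 (step 5): P = [2, 7] / [3] / [6] / [8];  Q = [1, 2] / [3] / [4] / [5]
  Insert 9 (step 6): P = [2, 7, 9] / [3] / [6] / [8];  Q = [1, 2, 6] / [3] / [4] / [5]
  Insert 1 (step 7): P = [1, 7, 9] / [2] / [3] / [6] / [8];  Q = [1, 2, 6] / [3] / [4] / [5] / [7]
  Insert 4 (step 8): P = [1, 4, 9] / [2, 7] / [3] / [6] / [8];  Q = [1, 2, 6] / [3, 8] / [4] / [5] / [7]
  Insert 5 (step 9): P = [1, 4, 5] / [2, 7, 9] / [3] / [6] / [8];  Q = [1, 2, 6] / [3, 8, 9] / [4] / [5] / [7]
Final shape: (3, 3, 1, 1, 1).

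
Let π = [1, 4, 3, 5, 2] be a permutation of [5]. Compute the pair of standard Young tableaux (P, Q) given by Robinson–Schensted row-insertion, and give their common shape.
P = [1, 2, 5] / [3] / [4];  Q = [1, 2, 4] / [3] / [5];  common shape = (3, 1, 1)

Row-insert the values π_1, π_2, … into P one at a time, bumping the leftmost entry strictly greater than the inserted value down to the next row. The recording tableau Q records, in position (i, j), the step at which that cell was added to P.
  Insert 1 (step 1): P = [1];  Q = [1]
  Insert 4 (step 2): P = [1, 4];  Q = [1, 2]
  Insert 3 (step 3): P = [1, 3] / [4];  Q = [1, 2] / [3]
  Insert 5 (step 4): P = [1, 3, 5] / [4];  Q = [1, 2, 4] / [3]
  Insert 2 (step 5): P = [1, 2, 5] / [3] / [4];  Q = [1, 2, 4] / [3] / [5]
Final shape: (3, 1, 1).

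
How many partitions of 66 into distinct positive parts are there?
q(66) = 20132

A partition into distinct parts is a strictly decreasing sequence summing to n. The recurrence d(n, m) = d(n, m−1) + d(n−m, m−1) (use part m at most once) with q(n) = d(n, n) gives q(66) = 20132. (Euler's theorem: # distinct-part partitions = # odd-part partitions.)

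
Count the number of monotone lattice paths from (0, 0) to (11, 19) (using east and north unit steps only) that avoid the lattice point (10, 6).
Number of paths = 54515188

Total paths from (0, 0) to (11, 19): C(30, 11) = 54627300. Paths through (10, 6): (paths (0, 0) → (10, 6)) × (paths (10, 6) → (11, 19)) = C(16, 10) · C(14, 1) = 8008 · 14 = 112112. Avoidance count = 54627300 − 112112 = 54515188.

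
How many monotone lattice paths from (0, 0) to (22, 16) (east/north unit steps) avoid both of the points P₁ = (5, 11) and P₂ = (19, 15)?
Number of paths = 14754541758

Inclusion–exclusion. Total paths: C(38, 22) = 22239974430. Through P₁: C(16, 5)·C(22, 17) = 115026912. Through P₂: C(34, 19)·C(4, 3) = 7423870080. Since P₁ is strictly southwest of P₂, a monotone path through both must visit P₁ then P₂; paths through both = C(16, 5)·C(18, 14)·C(4, 3) = 53464320. Avoid both = 22239974430 − 115026912 − 7423870080 + 53464320 = 14754541758.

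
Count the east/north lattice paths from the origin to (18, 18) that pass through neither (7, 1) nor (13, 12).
Number of paths = 6546544956

Inclusion–exclusion. Total paths: C(36, 18) = 9075135300. Through P₁: C(8, 7)·C(28, 11) = 171793440. Through P₂: C(25, 13)·C(11, 5) = 2402538600. Since P₁ is strictly southwest of P₂, a monotone path through both must visit P₁ then P₂; paths through both = C(8, 7)·C(17, 6)·C(11, 5) = 45741696. Avoid both = 9075135300 − 171793440 − 2402538600 + 45741696 = 6546544956.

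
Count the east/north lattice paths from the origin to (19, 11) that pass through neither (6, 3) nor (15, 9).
Number of paths = 24227880

Inclusion–exclusion. Total paths: C(30, 19) = 54627300. Through P₁: C(9, 6)·C(21, 13) = 17093160. Through P₂: C(24, 15)·C(6, 4) = 19612560. Since P₁ is strictly southwest of P₂, a monotone path through both must visit P₁ then P₂; paths through both = C(9, 6)·C(15, 9)·C(6, 4) = 6306300. Avoid both = 54627300 − 17093160 − 19612560 + 6306300 = 24227880.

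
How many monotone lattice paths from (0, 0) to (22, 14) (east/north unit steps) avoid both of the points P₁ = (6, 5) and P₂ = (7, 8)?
Number of paths = 2603533782

Inclusion–exclusion. Total paths: C(36, 22) = 3796297200. Through P₁: C(11, 6)·C(25, 16) = 943854450. Through P₂: C(15, 7)·C(21, 15) = 349188840. Since P₁ is strictly southwest of P₂, a monotone path through both must visit P₁ then P₂; paths through both = C(11, 6)·C(4, 1)·C(21, 15) = 100279872. Avoid both = 3796297200 − 943854450 − 349188840 + 100279872 = 2603533782.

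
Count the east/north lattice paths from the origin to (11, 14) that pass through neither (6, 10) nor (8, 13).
Number of paths = 2954752

Inclusion–exclusion. Total paths: C(25, 11) = 4457400. Through P₁: C(16, 6)·C(9, 5) = 1009008. Through P₂: C(21, 8)·C(4, 3) = 813960. Since P₁ is strictly southwest of P₂, a monotone path through both must visit P₁ then P₂; paths through both = C(16, 6)·C(5, 2)·C(4, 3) = 320320. Avoid both = 4457400 − 1009008 − 813960 + 320320 = 2954752.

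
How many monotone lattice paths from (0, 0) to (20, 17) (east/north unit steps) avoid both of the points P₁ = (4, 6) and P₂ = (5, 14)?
Number of paths = 13159464552

Inclusion–exclusion. Total paths: C(37, 20) = 15905368710. Through P₁: C(10, 4)·C(27, 16) = 2737957950. Through P₂: C(19, 5)·C(18, 15) = 9488448. Since P₁ is strictly southwest of P₂, a monotone path through both must visit P₁ then P₂; paths through both = C(10, 4)·C(9, 1)·C(18, 15) = 1542240. Avoid both = 15905368710 − 2737957950 − 9488448 + 1542240 = 13159464552.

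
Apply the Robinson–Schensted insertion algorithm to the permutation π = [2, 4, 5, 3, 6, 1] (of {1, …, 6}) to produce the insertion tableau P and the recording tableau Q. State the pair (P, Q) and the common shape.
P = [1, 3, 5, 6] / [2] / [4];  Q = [1, 2, 3, 5] / [4] / [6];  common shape = (4, 1, 1)

Row-insert the values π_1, π_2, … into P one at a time, bumping the leftmost entry strictly greater than the inserted value down to the next row. The recording tableau Q records, in position (i, j), the step at which that cell was added to P.
  Insert 2 (step 1): P = [2];  Q = [1]
  Insert 4 (step 2): P = [2, 4];  Q = [1, 2]
  Insert 5 (step 3): P = [2, 4, 5];  Q = [1, 2, 3]
  Insert 3 (step 4): P = [2, 3, 5] / [4];  Q = [1, 2, 3] / [4]
  Insert 6 (step 5): P = [2, 3, 5, 6] / [4];  Q = [1, 2, 3, 5] / [4]
  Insert 1 (step 6): P = [1, 3, 5, 6] / [2] / [4];  Q = [1, 2, 3, 5] / [4] / [6]
Final shape: (4, 1, 1).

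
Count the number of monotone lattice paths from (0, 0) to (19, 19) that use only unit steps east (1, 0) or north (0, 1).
Number of paths = 35345263800

A monotone lattice path from (0, 0) to (19, 19) consists of 19 east steps and 19 north steps in some order, so it is determined by which 19 of the 38 steps are east. The count is C(38, 19) = 35345263800.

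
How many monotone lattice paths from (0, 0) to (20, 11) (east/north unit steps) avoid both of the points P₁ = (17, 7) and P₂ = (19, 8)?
Number of paths = 67831623

Inclusion–exclusion. Total paths: C(31, 20) = 84672315. Through P₁: C(24, 17)·C(7, 3) = 12113640. Through P₂: C(27, 19)·C(4, 1) = 8880300. Since P₁ is strictly southwest of P₂, a monotone path through both must visit P₁ then P₂; paths through both = C(24, 17)·C(3, 2)·C(4, 1) = 4153248. Avoid both = 84672315 − 12113640 − 8880300 + 4153248 = 67831623.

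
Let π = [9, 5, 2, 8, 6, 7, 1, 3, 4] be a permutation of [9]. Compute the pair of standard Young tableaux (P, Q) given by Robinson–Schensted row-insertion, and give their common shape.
P = [1, 3, 4] / [2, 6, 7] / [5, 8] / [9];  Q = [1, 4, 6] / [2, 5, 9] / [3, 8] / [7];  common shape = (3, 3, 2, 1)

Row-insert the values π_1, π_2, … into P one at a time, bumping the leftmost entry strictly greater than the inserted value down to the next row. The recording tableau Q records, in position (i, j), the step at which that cell was added to P.
  Insert 9 (step 1): P = [9];  Q = [1]
  Insert 5 (step 2): P = [5] / [9];  Q = [1] / [2]
  Insert 2 (step 3): P = [2] / [5] / [9];  Q = [1] / [2] / [3]
  Insert 8 (step 4): P = [2, 8] / [5] / [9];  Q = [1, 4] / [2] / [3]
  Insert 6 (step 5): P = [2, 6] / [5, 8] / [9];  Q = [1, 4] / [2, 5] / [3]
  Insert 7 (step 6): P = [2, 6, 7] / [5, 8] / [9];  Q = [1, 4, 6] / [2, 5] / [3]
  Insert 1 (step 7): P = [1, 6, 7] / [2, 8] / [5] / [9];  Q = [1, 4, 6] / [2, 5] / [3] / [7]
  Insert 3 (step 8): P = [1, 3, 7] / [2, 6] / [5, 8] / [9];  Q = [1, 4, 6] / [2, 5] / [3, 8] / [7]
  Insert 4 (step 9): P = [1, 3, 4] / [2, 6, 7] / [5, 8] / [9];  Q = [1, 4, 6] / [2, 5, 9] / [3, 8] / [7]
Final shape: (3, 3, 2, 1).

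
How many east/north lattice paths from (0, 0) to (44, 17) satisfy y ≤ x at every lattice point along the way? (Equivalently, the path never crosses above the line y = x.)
Number of paths = 334027589489580

By the reflection principle (André's argument), the number of monotone paths to (44, 17) with n ≤ m that never go above y = x is C(61, 44) − C(61, 45) = 536830054536825 − 202802465047245 = 334027589489580.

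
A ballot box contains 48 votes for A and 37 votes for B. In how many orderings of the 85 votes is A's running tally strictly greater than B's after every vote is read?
Strict-lead orderings = 213368839964923999986630

Total orderings of the 85 votes with 48 for A: C(85, 48) = 1648759217910776363533050. By the Bertrand ballot formula (Cycle Lemma / reflection principle), the number of orderings in which A is strictly ahead of B throughout is (p − q)/(p + q) · C(p + q, p) = (48 − 37)/(48 + 37) · 1648759217910776363533050 = 213368839964923999986630.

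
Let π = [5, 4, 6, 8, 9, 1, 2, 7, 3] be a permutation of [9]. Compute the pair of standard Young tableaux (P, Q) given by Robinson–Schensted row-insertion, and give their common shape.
P = [1, 2, 3, 9] / [4, 6, 7] / [5, 8];  Q = [1, 3, 4, 5] / [2, 7, 8] / [6, 9];  common shape = (4, 3, 2)

Row-insert the values π_1, π_2, … into P one at a time, bumping the leftmost entry strictly greater than the inserted value down to the next row. The recording tableau Q records, in position (i, j), the step at which that cell was added to P.
  Insert 5 (step 1): P = [5];  Q = [1]
  Insert 4 (step 2): P = [4] / [5];  Q = [1] / [2]
  Insert 6 (step 3): P = [4, 6] / [5];  Q = [1, 3] / [2]
  Insert 8 (step 4): P = [4, 6, 8] / [5];  Q = [1, 3, 4] / [2]
  Insert 9 (step 5): P = [4, 6, 8, 9] / [5];  Q = [1, 3, 4, 5] / [2]
  Insert 1 (step 6): P = [1, 6, 8, 9] / [4] / [5];  Q = [1, 3, 4, 5] / [2] / [6]
  Insert 2 (step 7): P = [1, 2, 8, 9] / [4, 6] / [5];  Q = [1, 3, 4, 5] / [2, 7] / [6]
  Insert 7 (step 8): P = [1, 2, 7, 9] / [4, 6, 8] / [5];  Q = [1, 3, 4, 5] / [2, 7, 8] / [6]
  Insert 3 (step 9): P = [1, 2, 3, 9] / [4, 6, 7] / [5, 8];  Q = [1, 3, 4, 5] / [2, 7, 8] / [6, 9]
Final shape: (4, 3, 2).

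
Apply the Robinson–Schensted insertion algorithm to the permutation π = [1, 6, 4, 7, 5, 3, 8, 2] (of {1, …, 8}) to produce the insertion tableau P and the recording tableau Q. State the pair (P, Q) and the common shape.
P = [1, 2, 5, 8] / [3, 7] / [4] / [6];  Q = [1, 2, 4, 7] / [3, 5] / [6] / [8];  common shape = (4, 2, 1, 1)

Row-insert the values π_1, π_2, … into P one at a time, bumping the leftmost entry strictly greater than the inserted value down to the next row. The recording tableau Q records, in position (i, j), the step at which that cell was added to P.
  Insert 1 (step 1): P = [1];  Q = [1]
  Insert 6 (step 2): P = [1, 6];  Q = [1, 2]
  Insert 4 (step 3): P = [1, 4] / [6];  Q = [1, 2] / [3]
  Insert 7 (step 4): P = [1, 4, 7] / [6];  Q = [1, 2, 4] / [3]
  Insert 5 (step 5): P = [1, 4, 5] / [6, 7];  Q = [1, 2, 4] / [3, 5]
  Insert 3 (step 6): P = [1, 3, 5] / [4, 7] / [6];  Q = [1, 2, 4] / [3, 5] / [6]
  Insert 8 (step 7): P = [1, 3, 5, 8] / [4, 7] / [6];  Q = [1, 2, 4, 7] / [3, 5] / [6]
  Insert 2 (step 8): P = [1, 2, 5, 8] / [3, 7] / [4] / [6];  Q = [1, 2, 4, 7] / [3, 5] / [6] / [8]
Final shape: (4, 2, 1, 1).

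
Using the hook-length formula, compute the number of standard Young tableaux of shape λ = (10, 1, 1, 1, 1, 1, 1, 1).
# SYT of shape (10, 1, 1, 1, 1, 1, 1, 1) = 11440

Hook-length formula: f^λ = n! / Π hook(c), product over all cells c of the Young diagram. For λ = (10, 1, 1, 1, 1, 1, 1, 1), n = 17 boxes. Hook lengths by row (left-to-right, top-to-bottom): [17, 9, 8, 7, 6, 5, 4, 3, 2, 1]; [7]; [6]; [5]; [4]; [3]; [2]; [1]. Product of hooks = 31091558400. So f^λ = 17! / 31091558400 = 355687428096000 / 31091558400 = 11440.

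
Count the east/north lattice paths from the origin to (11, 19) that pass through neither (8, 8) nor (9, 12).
Number of paths = 41677740

Inclusion–exclusion. Total paths: C(30, 11) = 54627300. Through P₁: C(16, 8)·C(14, 3) = 4684680. Through P₂: C(21, 9)·C(9, 2) = 10581480. Since P₁ is strictly southwest of P₂, a monotone path through both must visit P₁ then P₂; paths through both = C(16, 8)·C(5, 1)·C(9, 2) = 2316600. Avoid both = 54627300 − 4684680 − 10581480 + 2316600 = 41677740.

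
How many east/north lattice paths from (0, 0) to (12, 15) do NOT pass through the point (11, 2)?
Number of paths = 17382768

Total paths from (0, 0) to (12, 15): C(27, 12) = 17383860. Paths through (11, 2): (paths (0, 0) → (11, 2)) × (paths (11, 2) → (12, 15)) = C(13, 11) · C(14, 1) = 78 · 14 = 1092. Avoidance count = 17383860 − 1092 = 17382768.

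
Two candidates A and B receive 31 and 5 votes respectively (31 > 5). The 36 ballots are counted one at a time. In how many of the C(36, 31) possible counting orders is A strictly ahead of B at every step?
Strict-lead orderings = 272272

Total orderings of the 36 votes with 31 for A: C(36, 31) = 376992. By the Bertrand ballot formula (Cycle Lemma / reflection principle), the number of orderings in which A is strictly ahead of B throughout is (p − q)/(p + q) · C(p + q, p) = (31 − 5)/(31 + 5) · 376992 = 272272.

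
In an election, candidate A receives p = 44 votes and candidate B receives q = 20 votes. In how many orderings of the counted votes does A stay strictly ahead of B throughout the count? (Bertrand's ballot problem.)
Strict-lead orderings = 7357397168494170

Total orderings of the 64 votes with 44 for A: C(64, 44) = 19619725782651120. By the Bertrand ballot formula (Cycle Lemma / reflection principle), the number of orderings in which A is strictly ahead of B throughout is (p − q)/(p + q) · C(p + q, p) = (44 − 20)/(44 + 20) · 19619725782651120 = 7357397168494170.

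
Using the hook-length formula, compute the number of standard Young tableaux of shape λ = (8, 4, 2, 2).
# SYT of shape (8, 4, 2, 2) = 262080

Hook-length formula: f^λ = n! / Π hook(c), product over all cells c of the Young diagram. For λ = (8, 4, 2, 2), n = 16 boxes. Hook lengths by row (left-to-right, top-to-bottom): [11, 10, 7, 6, 4, 3, 2, 1]; [6, 5, 2, 1]; [3, 2]; [2, 1]. Product of hooks = 79833600. So f^λ = 16! / 79833600 = 20922789888000 / 79833600 = 262080.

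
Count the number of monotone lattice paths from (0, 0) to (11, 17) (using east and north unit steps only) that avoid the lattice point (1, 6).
Number of paths = 19005168

Total paths from (0, 0) to (11, 17): C(28, 11) = 21474180. Paths through (1, 6): (paths (0, 0) → (1, 6)) × (paths (1, 6) → (11, 17)) = C(7, 1) · C(21, 10) = 7 · 352716 = 2469012. Avoidance count = 21474180 − 2469012 = 19005168.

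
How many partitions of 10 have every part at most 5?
p(10, parts ≤ 5) = 30

Partitions of 10 with all parts ≤ 5: 5+5, 5+4+1, 5+3+2, 5+3+1+1, 5+2+2+1, 5+2+1+1+1, 5+1+1+1+1+1, 4+4+2, 4+4+1+1, 4+3+3, 4+3+2+1, 4+3+1+1+1, 4+2+2+2, 4+2+2+1+1, 4+2+1+1+1+1, 4+1+1+1+1+1+1, 3+3+3+1, 3+3+2+2, 3+3+2+1+1, 3+3+1+1+1+1, 3+2+2+2+1, 3+2+2+1+1+1, 3+2+1+1+1+1+1, 3+1+1+1+1+1+1+1, 2+2+2+2+2, 2+2+2+2+1+1, 2+2+2+1+1+1+1, 2+2+1+1+1+1+1+1, 2+1+1+1+1+1+1+1+1, 1+1+1+1+1+1+1+1+1+1. Count = 30.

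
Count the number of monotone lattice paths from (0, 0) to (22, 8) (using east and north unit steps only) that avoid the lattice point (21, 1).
Number of paths = 5852749

Total paths from (0, 0) to (22, 8): C(30, 22) = 5852925. Paths through (21, 1): (paths (0, 0) → (21, 1)) × (paths (21, 1) → (22, 8)) = C(22, 21) · C(8, 1) = 22 · 8 = 176. Avoidance count = 5852925 − 176 = 5852749.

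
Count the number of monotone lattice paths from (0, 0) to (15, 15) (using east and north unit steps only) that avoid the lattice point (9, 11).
Number of paths = 119845920

Total paths from (0, 0) to (15, 15): C(30, 15) = 155117520. Paths through (9, 11): (paths (0, 0) → (9, 11)) × (paths (9, 11) → (15, 15)) = C(20, 9) · C(10, 6) = 167960 · 210 = 35271600. Avoidance count = 155117520 − 35271600 = 119845920.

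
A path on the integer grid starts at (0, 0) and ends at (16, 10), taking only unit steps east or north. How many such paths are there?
Number of paths = 5311735

A monotone lattice path from (0, 0) to (16, 10) consists of 16 east steps and 10 north steps in some order, so it is determined by which 16 of the 26 steps are east. The count is C(26, 16) = 5311735.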